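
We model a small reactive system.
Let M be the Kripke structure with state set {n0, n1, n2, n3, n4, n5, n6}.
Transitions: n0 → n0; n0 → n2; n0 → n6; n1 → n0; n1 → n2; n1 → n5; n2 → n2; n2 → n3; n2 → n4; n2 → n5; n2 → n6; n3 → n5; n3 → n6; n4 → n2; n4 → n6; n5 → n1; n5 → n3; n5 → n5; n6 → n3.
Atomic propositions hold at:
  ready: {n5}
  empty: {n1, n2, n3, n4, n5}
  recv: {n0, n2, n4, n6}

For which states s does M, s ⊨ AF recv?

AF recv: least fixpoint, start Z0 = {n0, n2, n4, n6}, add states with every successor in Z. Already a fixed point.
Sat(AF recv) = {n0, n2, n4, n6}

{n0, n2, n4, n6}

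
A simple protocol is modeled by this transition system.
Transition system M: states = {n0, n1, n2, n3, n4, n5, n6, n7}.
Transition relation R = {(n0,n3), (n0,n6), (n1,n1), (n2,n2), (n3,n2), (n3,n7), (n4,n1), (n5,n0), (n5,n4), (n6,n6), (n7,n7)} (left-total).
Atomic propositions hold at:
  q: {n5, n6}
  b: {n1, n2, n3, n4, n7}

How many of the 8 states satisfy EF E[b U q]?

3

E[b U q]: least fixpoint, start Z0 = Sat(q) = {n5, n6}, add states in Sat(b) with some successor in Z. Already a fixed point.
Sat(E[b U q]) = {n5, n6}
EF E[b U q]: least fixpoint, start Z0 = {n5, n6}, add states with some successor in Z. Z1 = {n0, n5, n6}; fixed.
Sat(EF E[b U q]) = {n0, n5, n6}
|Sat(EF E[b U q])| = |{n0, n5, n6}| = 3.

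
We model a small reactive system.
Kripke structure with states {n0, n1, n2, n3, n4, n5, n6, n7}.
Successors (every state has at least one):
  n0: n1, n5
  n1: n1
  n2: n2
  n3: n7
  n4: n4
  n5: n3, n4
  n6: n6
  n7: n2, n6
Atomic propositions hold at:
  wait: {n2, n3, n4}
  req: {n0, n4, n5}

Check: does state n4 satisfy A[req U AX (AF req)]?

AF req: least fixpoint, start Z0 = {n0, n4, n5}, add states with every successor in Z. Already a fixed point.
Sat(AF req) = {n0, n4, n5}
Sat(AX (AF req)) = {s : every successor in {n0, n4, n5}} = {n4}
A[req U AX (AF req)]: least fixpoint, start Z0 = Sat(AX (AF req)) = {n4}, add states in Sat(req) with every successor in Z. Already a fixed point.
Sat(A[req U AX (AF req)]) = {n4}
n4 ∈ Sat(A[req U AX (AF req)]) = {n4}, so the formula holds at n4.

Yes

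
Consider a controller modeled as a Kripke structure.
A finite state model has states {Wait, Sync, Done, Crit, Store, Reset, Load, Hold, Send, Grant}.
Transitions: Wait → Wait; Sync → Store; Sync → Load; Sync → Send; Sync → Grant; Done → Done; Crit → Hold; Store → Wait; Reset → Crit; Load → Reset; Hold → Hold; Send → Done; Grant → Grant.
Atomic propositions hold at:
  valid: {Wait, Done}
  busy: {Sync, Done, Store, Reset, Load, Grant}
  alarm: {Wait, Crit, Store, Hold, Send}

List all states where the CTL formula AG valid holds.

AG valid: greatest fixpoint, start Z0 = {Wait, Done}, keep only states in Sat with every successor in Z. Already a fixed point.
Sat(AG valid) = {Wait, Done}

{Wait, Done}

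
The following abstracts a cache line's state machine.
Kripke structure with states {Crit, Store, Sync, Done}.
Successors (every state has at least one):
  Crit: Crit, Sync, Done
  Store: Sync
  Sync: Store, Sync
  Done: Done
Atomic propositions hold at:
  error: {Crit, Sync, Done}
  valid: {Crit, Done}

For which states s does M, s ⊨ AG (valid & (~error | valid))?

Sat(~error) = {Store}
Sat(~error | valid) = {Crit, Store, Done}
Sat(valid & (~error | valid)) = {Crit, Done}
AG (valid & (~error | valid)): greatest fixpoint, start Z0 = {Crit, Done}, keep only states in Sat with every successor in Z. Z1 = {Done}; fixed.
Sat(AG (valid & (~error | valid))) = {Done}

{Done}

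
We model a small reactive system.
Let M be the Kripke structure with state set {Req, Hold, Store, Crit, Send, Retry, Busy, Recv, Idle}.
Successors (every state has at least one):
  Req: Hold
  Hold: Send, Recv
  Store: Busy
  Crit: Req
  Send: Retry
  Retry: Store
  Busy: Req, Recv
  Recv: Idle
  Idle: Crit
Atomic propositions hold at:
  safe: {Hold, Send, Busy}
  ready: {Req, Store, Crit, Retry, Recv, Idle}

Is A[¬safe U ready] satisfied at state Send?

Sat(¬safe) = {Req, Store, Crit, Retry, Recv, Idle}
A[¬safe U ready]: least fixpoint, start Z0 = Sat(ready) = {Req, Store, Crit, Retry, Recv, Idle}, add states in Sat(¬safe) with every successor in Z. Already a fixed point.
Sat(A[¬safe U ready]) = {Req, Store, Crit, Retry, Recv, Idle}
Send ∉ Sat(A[¬safe U ready]) = {Req, Store, Crit, Retry, Recv, Idle}, so the formula does not hold at Send.

No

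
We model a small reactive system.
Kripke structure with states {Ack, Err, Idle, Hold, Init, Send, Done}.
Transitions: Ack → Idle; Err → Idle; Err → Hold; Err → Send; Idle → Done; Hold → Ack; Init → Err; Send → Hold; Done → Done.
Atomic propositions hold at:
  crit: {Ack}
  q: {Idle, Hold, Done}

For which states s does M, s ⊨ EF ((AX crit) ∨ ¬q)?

{Ack, Err, Hold, Init, Send}

Sat(AX crit) = {s : every successor in {Ack}} = {Hold}
Sat(¬q) = {Ack, Err, Init, Send}
Sat((AX crit) ∨ ¬q) = {Ack, Err, Hold, Init, Send}
EF ((AX crit) ∨ ¬q): least fixpoint, start Z0 = {Ack, Err, Hold, Init, Send}, add states with some successor in Z. Already a fixed point.
Sat(EF ((AX crit) ∨ ¬q)) = {Ack, Err, Hold, Init, Send}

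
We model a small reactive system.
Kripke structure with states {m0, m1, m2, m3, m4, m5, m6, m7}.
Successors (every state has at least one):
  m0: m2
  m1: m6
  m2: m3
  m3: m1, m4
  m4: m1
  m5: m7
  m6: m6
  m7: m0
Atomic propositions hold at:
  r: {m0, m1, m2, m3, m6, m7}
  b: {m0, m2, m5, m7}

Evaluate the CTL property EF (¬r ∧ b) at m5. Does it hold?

Yes

Sat(¬r) = {m4, m5}
Sat(¬r ∧ b) = {m5}
EF (¬r ∧ b): least fixpoint, start Z0 = {m5}, add states with some successor in Z. Already a fixed point.
Sat(EF (¬r ∧ b)) = {m5}
m5 ∈ Sat(EF (¬r ∧ b)) = {m5}, so the formula holds at m5.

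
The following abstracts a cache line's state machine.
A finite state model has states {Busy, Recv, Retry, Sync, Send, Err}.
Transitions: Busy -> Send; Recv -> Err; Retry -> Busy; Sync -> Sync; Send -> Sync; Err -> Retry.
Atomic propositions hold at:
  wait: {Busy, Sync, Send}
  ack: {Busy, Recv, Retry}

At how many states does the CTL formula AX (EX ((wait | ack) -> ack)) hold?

Sat(wait | ack) = {Busy, Recv, Retry, Sync, Send}
Sat((wait | ack) -> ack) = {Busy, Recv, Retry, Err}
Sat(EX ((wait | ack) -> ack)) = {s : some successor in {Busy, Recv, Retry, Err}} = {Recv, Retry, Err}
Sat(AX (EX ((wait | ack) -> ack))) = {s : every successor in {Recv, Retry, Err}} = {Recv, Err}
|Sat(AX (EX ((wait | ack) -> ack)))| = |{Recv, Err}| = 2.

2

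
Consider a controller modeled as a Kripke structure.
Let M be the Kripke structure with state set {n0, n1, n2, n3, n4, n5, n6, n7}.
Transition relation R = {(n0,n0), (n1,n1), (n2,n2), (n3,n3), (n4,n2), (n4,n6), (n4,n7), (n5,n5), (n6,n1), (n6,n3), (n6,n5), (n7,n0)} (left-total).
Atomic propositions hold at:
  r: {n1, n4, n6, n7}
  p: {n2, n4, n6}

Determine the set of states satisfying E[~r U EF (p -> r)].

{n0, n1, n3, n4, n5, n6, n7}

Sat(~r) = {n0, n2, n3, n5}
Sat(p -> r) = {n0, n1, n3, n4, n5, n6, n7}
EF (p -> r): least fixpoint, start Z0 = {n0, n1, n3, n4, n5, n6, n7}, add states with some successor in Z. Already a fixed point.
Sat(EF (p -> r)) = {n0, n1, n3, n4, n5, n6, n7}
E[~r U EF (p -> r)]: least fixpoint, start Z0 = Sat(EF (p -> r)) = {n0, n1, n3, n4, n5, n6, n7}, add states in Sat(~r) with some successor in Z. Already a fixed point.
Sat(E[~r U EF (p -> r)]) = {n0, n1, n3, n4, n5, n6, n7}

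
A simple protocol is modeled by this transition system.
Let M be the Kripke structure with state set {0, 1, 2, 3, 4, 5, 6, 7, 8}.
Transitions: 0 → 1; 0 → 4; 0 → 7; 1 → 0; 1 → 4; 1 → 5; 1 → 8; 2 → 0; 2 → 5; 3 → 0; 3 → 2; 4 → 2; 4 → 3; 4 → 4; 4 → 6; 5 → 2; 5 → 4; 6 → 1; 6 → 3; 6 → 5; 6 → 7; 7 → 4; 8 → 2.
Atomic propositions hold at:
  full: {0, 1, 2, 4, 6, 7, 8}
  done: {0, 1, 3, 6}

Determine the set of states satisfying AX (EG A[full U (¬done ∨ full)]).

Sat(¬done) = {2, 4, 5, 7, 8}
Sat(¬done ∨ full) = {0, 1, 2, 4, 5, 6, 7, 8}
A[full U (¬done ∨ full)]: least fixpoint, start Z0 = Sat((¬done ∨ full)) = {0, 1, 2, 4, 5, 6, 7, 8}, add states in Sat(full) with every successor in Z. Already a fixed point.
Sat(A[full U (¬done ∨ full)]) = {0, 1, 2, 4, 5, 6, 7, 8}
EG A[full U (¬done ∨ full)]: greatest fixpoint, start Z0 = {0, 1, 2, 4, 5, 6, 7, 8}, keep only states in Sat with some successor in Z. Already a fixed point.
Sat(EG A[full U (¬done ∨ full)]) = {0, 1, 2, 4, 5, 6, 7, 8}
Sat(AX (EG A[full U (¬done ∨ full)])) = {s : every successor in {0, 1, 2, 4, 5, 6, 7, 8}} = {0, 1, 2, 3, 5, 7, 8}

{0, 1, 2, 3, 5, 7, 8}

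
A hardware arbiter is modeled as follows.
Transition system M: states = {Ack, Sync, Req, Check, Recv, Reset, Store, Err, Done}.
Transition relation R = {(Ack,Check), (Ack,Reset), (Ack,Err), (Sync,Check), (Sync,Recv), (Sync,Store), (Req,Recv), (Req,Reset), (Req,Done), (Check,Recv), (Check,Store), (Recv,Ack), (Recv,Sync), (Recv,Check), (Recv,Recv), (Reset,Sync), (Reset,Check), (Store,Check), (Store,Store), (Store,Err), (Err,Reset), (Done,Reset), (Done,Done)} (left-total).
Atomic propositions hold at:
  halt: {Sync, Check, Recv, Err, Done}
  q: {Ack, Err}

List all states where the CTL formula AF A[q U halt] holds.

{Ack, Sync, Req, Check, Recv, Reset, Err, Done}

A[q U halt]: least fixpoint, start Z0 = Sat(halt) = {Sync, Check, Recv, Err, Done}, add states in Sat(q) with every successor in Z. Already a fixed point.
Sat(A[q U halt]) = {Sync, Check, Recv, Err, Done}
AF A[q U halt]: least fixpoint, start Z0 = {Sync, Check, Recv, Err, Done}, add states with every successor in Z. Z1 = {Sync, Check, Recv, Reset, Err, Done}; Z2 = {Ack, Sync, Req, Check, Recv, Reset, Err, Done}; fixed.
Sat(AF A[q U halt]) = {Ack, Sync, Req, Check, Recv, Reset, Err, Done}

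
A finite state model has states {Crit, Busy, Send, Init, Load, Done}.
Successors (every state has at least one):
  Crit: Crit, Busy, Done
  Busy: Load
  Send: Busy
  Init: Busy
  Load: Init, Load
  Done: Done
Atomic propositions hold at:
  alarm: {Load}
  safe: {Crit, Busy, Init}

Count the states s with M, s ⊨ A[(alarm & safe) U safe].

3

Sat(alarm & safe) = ∅
A[(alarm & safe) U safe]: least fixpoint, start Z0 = Sat(safe) = {Crit, Busy, Init}, add states in Sat(alarm & safe) with every successor in Z. Already a fixed point.
Sat(A[(alarm & safe) U safe]) = {Crit, Busy, Init}
|Sat(A[(alarm & safe) U safe])| = |{Crit, Busy, Init}| = 3.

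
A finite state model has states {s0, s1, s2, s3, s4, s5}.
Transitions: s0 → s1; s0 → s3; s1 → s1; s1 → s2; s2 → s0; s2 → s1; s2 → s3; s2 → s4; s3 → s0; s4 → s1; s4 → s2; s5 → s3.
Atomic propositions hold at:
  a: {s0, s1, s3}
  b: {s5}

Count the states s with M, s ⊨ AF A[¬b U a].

4

Sat(¬b) = {s0, s1, s2, s3, s4}
A[¬b U a]: least fixpoint, start Z0 = Sat(a) = {s0, s1, s3}, add states in Sat(¬b) with every successor in Z. Already a fixed point.
Sat(A[¬b U a]) = {s0, s1, s3}
AF A[¬b U a]: least fixpoint, start Z0 = {s0, s1, s3}, add states with every successor in Z. Z1 = {s0, s1, s3, s5}; fixed.
Sat(AF A[¬b U a]) = {s0, s1, s3, s5}
|Sat(AF A[¬b U a])| = |{s0, s1, s3, s5}| = 4.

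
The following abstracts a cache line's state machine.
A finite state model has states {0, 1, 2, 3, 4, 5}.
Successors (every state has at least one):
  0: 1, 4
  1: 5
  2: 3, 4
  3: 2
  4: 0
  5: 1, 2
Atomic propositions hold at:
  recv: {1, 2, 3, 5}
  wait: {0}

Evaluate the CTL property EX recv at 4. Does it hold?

No

Sat(EX recv) = {s : some successor in {1, 2, 3, 5}} = {0, 1, 2, 3, 5}
4 ∉ Sat(EX recv) = {0, 1, 2, 3, 5}, so the formula does not hold at 4.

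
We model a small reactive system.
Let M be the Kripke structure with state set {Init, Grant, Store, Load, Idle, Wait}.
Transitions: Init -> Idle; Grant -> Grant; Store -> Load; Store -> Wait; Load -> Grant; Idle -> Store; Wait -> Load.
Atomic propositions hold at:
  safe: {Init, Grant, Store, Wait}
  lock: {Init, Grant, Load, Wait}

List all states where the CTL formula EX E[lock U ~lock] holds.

{Init, Idle}

Sat(~lock) = {Store, Idle}
E[lock U ~lock]: least fixpoint, start Z0 = Sat(~lock) = {Store, Idle}, add states in Sat(lock) with some successor in Z. Z1 = {Init, Store, Idle}; fixed.
Sat(E[lock U ~lock]) = {Init, Store, Idle}
Sat(EX E[lock U ~lock]) = {s : some successor in {Init, Store, Idle}} = {Init, Idle}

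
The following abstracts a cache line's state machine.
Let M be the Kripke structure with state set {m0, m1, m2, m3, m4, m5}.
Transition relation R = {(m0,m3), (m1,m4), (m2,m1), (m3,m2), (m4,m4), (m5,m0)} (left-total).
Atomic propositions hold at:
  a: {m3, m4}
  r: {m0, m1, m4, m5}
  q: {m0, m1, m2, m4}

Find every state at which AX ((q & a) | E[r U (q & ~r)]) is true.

{m1, m3, m4}

Sat(q & a) = {m4}
Sat(~r) = {m2, m3}
Sat(q & ~r) = {m2}
E[r U (q & ~r)]: least fixpoint, start Z0 = Sat((q & ~r)) = {m2}, add states in Sat(r) with some successor in Z. Already a fixed point.
Sat(E[r U (q & ~r)]) = {m2}
Sat((q & a) | E[r U (q & ~r)]) = {m2, m4}
Sat(AX ((q & a) | E[r U (q & ~r)])) = {s : every successor in {m2, m4}} = {m1, m3, m4}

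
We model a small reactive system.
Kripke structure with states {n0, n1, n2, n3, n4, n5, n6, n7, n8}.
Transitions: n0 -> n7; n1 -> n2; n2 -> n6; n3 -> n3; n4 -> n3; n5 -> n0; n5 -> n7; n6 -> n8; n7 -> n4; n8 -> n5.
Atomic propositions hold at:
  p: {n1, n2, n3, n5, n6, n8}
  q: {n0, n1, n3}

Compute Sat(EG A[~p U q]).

{n0, n3, n4, n7}

Sat(~p) = {n0, n4, n7}
A[~p U q]: least fixpoint, start Z0 = Sat(q) = {n0, n1, n3}, add states in Sat(~p) with every successor in Z. Z1 = {n0, n1, n3, n4}; Z2 = {n0, n1, n3, n4, n7}; fixed.
Sat(A[~p U q]) = {n0, n1, n3, n4, n7}
EG A[~p U q]: greatest fixpoint, start Z0 = {n0, n1, n3, n4, n7}, keep only states in Sat with some successor in Z. Z1 = {n0, n3, n4, n7}; fixed.
Sat(EG A[~p U q]) = {n0, n3, n4, n7}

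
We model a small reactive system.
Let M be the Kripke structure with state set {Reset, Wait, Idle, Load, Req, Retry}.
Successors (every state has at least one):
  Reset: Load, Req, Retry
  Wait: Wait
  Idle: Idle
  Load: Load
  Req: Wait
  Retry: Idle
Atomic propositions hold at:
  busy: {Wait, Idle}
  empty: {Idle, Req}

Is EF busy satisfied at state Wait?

EF busy: least fixpoint, start Z0 = {Wait, Idle}, add states with some successor in Z. Z1 = {Wait, Idle, Req, Retry}; Z2 = {Reset, Wait, Idle, Req, Retry}; fixed.
Sat(EF busy) = {Reset, Wait, Idle, Req, Retry}
Wait ∈ Sat(EF busy) = {Reset, Wait, Idle, Req, Retry}, so the formula holds at Wait.

Yes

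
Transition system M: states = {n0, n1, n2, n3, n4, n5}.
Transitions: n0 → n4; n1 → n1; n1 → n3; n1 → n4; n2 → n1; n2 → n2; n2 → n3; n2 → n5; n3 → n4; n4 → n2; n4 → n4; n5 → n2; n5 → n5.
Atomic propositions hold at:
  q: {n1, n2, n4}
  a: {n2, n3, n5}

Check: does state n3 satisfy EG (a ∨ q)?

Sat(a ∨ q) = {n1, n2, n3, n4, n5}
EG (a ∨ q): greatest fixpoint, start Z0 = {n1, n2, n3, n4, n5}, keep only states in Sat with some successor in Z. Already a fixed point.
Sat(EG (a ∨ q)) = {n1, n2, n3, n4, n5}
n3 ∈ Sat(EG (a ∨ q)) = {n1, n2, n3, n4, n5}, so the formula holds at n3.

Yes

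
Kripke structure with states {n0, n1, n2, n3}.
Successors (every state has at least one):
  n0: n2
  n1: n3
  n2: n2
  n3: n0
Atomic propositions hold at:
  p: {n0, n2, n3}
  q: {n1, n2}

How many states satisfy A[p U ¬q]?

Sat(¬q) = {n0, n3}
A[p U ¬q]: least fixpoint, start Z0 = Sat(¬q) = {n0, n3}, add states in Sat(p) with every successor in Z. Already a fixed point.
Sat(A[p U ¬q]) = {n0, n3}
|Sat(A[p U ¬q])| = |{n0, n3}| = 2.

2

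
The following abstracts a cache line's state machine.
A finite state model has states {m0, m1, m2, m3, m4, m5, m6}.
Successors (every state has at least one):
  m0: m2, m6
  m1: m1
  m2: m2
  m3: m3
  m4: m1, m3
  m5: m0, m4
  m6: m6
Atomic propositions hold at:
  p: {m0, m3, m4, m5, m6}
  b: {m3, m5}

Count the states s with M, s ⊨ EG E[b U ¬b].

6

Sat(¬b) = {m0, m1, m2, m4, m6}
E[b U ¬b]: least fixpoint, start Z0 = Sat(¬b) = {m0, m1, m2, m4, m6}, add states in Sat(b) with some successor in Z. Z1 = {m0, m1, m2, m4, m5, m6}; fixed.
Sat(E[b U ¬b]) = {m0, m1, m2, m4, m5, m6}
EG E[b U ¬b]: greatest fixpoint, start Z0 = {m0, m1, m2, m4, m5, m6}, keep only states in Sat with some successor in Z. Already a fixed point.
Sat(EG E[b U ¬b]) = {m0, m1, m2, m4, m5, m6}
|Sat(EG E[b U ¬b])| = |{m0, m1, m2, m4, m5, m6}| = 6.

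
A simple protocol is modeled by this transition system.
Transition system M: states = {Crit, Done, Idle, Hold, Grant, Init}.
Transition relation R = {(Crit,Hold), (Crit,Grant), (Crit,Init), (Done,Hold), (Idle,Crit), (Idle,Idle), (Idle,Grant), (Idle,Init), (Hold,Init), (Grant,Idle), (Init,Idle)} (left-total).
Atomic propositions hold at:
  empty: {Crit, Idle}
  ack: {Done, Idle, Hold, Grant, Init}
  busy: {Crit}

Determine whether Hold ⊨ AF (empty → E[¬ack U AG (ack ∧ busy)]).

Yes

Sat(¬ack) = {Crit}
Sat(ack ∧ busy) = ∅
AG (ack ∧ busy): greatest fixpoint, start Z0 = ∅, keep only states in Sat with every successor in Z. Already a fixed point.
Sat(AG (ack ∧ busy)) = ∅
E[¬ack U AG (ack ∧ busy)]: least fixpoint, start Z0 = Sat(AG (ack ∧ busy)) = ∅, add states in Sat(¬ack) with some successor in Z. Already a fixed point.
Sat(E[¬ack U AG (ack ∧ busy)]) = ∅
Sat(empty → E[¬ack U AG (ack ∧ busy)]) = {Done, Hold, Grant, Init}
AF (empty → E[¬ack U AG (ack ∧ busy)]): least fixpoint, start Z0 = {Done, Hold, Grant, Init}, add states with every successor in Z. Z1 = {Crit, Done, Hold, Grant, Init}; fixed.
Sat(AF (empty → E[¬ack U AG (ack ∧ busy)])) = {Crit, Done, Hold, Grant, Init}
Hold ∈ Sat(AF (empty → E[¬ack U AG (ack ∧ busy)])) = {Crit, Done, Hold, Grant, Init}, so the formula holds at Hold.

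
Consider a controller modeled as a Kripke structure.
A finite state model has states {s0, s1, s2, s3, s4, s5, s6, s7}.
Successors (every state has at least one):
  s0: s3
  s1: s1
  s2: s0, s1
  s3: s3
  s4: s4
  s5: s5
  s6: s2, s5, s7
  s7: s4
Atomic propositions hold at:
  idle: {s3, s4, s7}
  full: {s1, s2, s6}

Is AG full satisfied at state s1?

Yes

AG full: greatest fixpoint, start Z0 = {s1, s2, s6}, keep only states in Sat with every successor in Z. Z1 = {s1}; fixed.
Sat(AG full) = {s1}
s1 ∈ Sat(AG full) = {s1}, so the formula holds at s1.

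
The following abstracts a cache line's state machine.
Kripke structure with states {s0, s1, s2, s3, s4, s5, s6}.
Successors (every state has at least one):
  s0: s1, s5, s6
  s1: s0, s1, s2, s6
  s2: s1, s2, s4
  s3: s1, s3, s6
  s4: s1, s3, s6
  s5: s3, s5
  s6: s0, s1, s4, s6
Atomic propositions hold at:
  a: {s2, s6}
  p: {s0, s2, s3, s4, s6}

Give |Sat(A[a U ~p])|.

2

Sat(~p) = {s1, s5}
A[a U ~p]: least fixpoint, start Z0 = Sat(~p) = {s1, s5}, add states in Sat(a) with every successor in Z. Already a fixed point.
Sat(A[a U ~p]) = {s1, s5}
|Sat(A[a U ~p])| = |{s1, s5}| = 2.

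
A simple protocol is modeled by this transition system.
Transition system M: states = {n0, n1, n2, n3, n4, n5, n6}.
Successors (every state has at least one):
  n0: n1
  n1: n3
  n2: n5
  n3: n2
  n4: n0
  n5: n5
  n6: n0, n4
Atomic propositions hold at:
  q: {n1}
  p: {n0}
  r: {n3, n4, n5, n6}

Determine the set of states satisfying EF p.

{n0, n4, n6}

EF p: least fixpoint, start Z0 = {n0}, add states with some successor in Z. Z1 = {n0, n4, n6}; fixed.
Sat(EF p) = {n0, n4, n6}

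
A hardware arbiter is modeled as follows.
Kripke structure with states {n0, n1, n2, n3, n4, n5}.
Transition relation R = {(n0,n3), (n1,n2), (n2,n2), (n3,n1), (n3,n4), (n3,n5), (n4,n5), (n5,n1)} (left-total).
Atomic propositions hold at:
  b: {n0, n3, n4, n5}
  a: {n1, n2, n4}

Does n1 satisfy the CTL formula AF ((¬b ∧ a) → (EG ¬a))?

No

Sat(¬b) = {n1, n2}
Sat(¬b ∧ a) = {n1, n2}
Sat(¬a) = {n0, n3, n5}
EG ¬a: greatest fixpoint, start Z0 = {n0, n3, n5}, keep only states in Sat with some successor in Z. Z1 = {n0, n3}; Z2 = {n0}; Z3 = ∅; fixed.
Sat(EG ¬a) = ∅
Sat((¬b ∧ a) → (EG ¬a)) = {n0, n3, n4, n5}
AF ((¬b ∧ a) → (EG ¬a)): least fixpoint, start Z0 = {n0, n3, n4, n5}, add states with every successor in Z. Already a fixed point.
Sat(AF ((¬b ∧ a) → (EG ¬a))) = {n0, n3, n4, n5}
n1 ∉ Sat(AF ((¬b ∧ a) → (EG ¬a))) = {n0, n3, n4, n5}, so the formula does not hold at n1.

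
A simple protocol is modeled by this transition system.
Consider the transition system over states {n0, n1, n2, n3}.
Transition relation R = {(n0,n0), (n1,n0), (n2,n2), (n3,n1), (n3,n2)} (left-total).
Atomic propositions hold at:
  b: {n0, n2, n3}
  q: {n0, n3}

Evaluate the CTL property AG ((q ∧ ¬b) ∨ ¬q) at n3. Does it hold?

Sat(¬b) = {n1}
Sat(q ∧ ¬b) = ∅
Sat(¬q) = {n1, n2}
Sat((q ∧ ¬b) ∨ ¬q) = {n1, n2}
AG ((q ∧ ¬b) ∨ ¬q): greatest fixpoint, start Z0 = {n1, n2}, keep only states in Sat with every successor in Z. Z1 = {n2}; fixed.
Sat(AG ((q ∧ ¬b) ∨ ¬q)) = {n2}
n3 ∉ Sat(AG ((q ∧ ¬b) ∨ ¬q)) = {n2}, so the formula does not hold at n3.

No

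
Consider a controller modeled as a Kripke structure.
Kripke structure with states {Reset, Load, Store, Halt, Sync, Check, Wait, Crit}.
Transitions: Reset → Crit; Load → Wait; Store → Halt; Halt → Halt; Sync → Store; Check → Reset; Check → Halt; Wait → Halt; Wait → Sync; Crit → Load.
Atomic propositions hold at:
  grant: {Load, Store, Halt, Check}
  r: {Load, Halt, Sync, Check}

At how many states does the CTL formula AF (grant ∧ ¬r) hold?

2

Sat(¬r) = {Reset, Store, Wait, Crit}
Sat(grant ∧ ¬r) = {Store}
AF (grant ∧ ¬r): least fixpoint, start Z0 = {Store}, add states with every successor in Z. Z1 = {Store, Sync}; fixed.
Sat(AF (grant ∧ ¬r)) = {Store, Sync}
|Sat(AF (grant ∧ ¬r))| = |{Store, Sync}| = 2.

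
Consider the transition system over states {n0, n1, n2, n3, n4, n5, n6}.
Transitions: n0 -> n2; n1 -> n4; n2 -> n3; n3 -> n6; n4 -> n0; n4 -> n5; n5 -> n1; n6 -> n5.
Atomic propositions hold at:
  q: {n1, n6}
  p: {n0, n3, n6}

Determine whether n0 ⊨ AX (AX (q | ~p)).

No

Sat(~p) = {n1, n2, n4, n5}
Sat(q | ~p) = {n1, n2, n4, n5, n6}
Sat(AX (q | ~p)) = {s : every successor in {n1, n2, n4, n5, n6}} = {n0, n1, n3, n5, n6}
Sat(AX (AX (q | ~p))) = {s : every successor in {n0, n1, n3, n5, n6}} = {n2, n3, n4, n5, n6}
n0 ∉ Sat(AX (AX (q | ~p))) = {n2, n3, n4, n5, n6}, so the formula does not hold at n0.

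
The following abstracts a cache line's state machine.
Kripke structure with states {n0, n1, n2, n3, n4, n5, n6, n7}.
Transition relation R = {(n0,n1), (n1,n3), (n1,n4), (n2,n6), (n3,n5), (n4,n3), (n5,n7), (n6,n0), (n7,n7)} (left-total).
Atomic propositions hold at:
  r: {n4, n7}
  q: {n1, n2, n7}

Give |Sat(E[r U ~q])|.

5

Sat(~q) = {n0, n3, n4, n5, n6}
E[r U ~q]: least fixpoint, start Z0 = Sat(~q) = {n0, n3, n4, n5, n6}, add states in Sat(r) with some successor in Z. Already a fixed point.
Sat(E[r U ~q]) = {n0, n3, n4, n5, n6}
|Sat(E[r U ~q])| = |{n0, n3, n4, n5, n6}| = 5.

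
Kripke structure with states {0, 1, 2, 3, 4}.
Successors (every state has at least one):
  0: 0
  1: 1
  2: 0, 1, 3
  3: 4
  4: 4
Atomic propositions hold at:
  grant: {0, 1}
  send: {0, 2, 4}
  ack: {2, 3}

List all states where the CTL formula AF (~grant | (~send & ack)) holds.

Sat(~grant) = {2, 3, 4}
Sat(~send) = {1, 3}
Sat(~send & ack) = {3}
Sat(~grant | (~send & ack)) = {2, 3, 4}
AF (~grant | (~send & ack)): least fixpoint, start Z0 = {2, 3, 4}, add states with every successor in Z. Already a fixed point.
Sat(AF (~grant | (~send & ack))) = {2, 3, 4}

{2, 3, 4}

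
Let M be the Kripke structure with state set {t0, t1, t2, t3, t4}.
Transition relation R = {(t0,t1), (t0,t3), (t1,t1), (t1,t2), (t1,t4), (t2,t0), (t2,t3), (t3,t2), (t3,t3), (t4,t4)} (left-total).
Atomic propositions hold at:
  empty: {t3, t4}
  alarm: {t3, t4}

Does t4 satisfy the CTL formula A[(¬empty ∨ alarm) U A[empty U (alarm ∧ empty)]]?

Sat(¬empty) = {t0, t1, t2}
Sat(¬empty ∨ alarm) = {t0, t1, t2, t3, t4}
Sat(alarm ∧ empty) = {t3, t4}
A[empty U (alarm ∧ empty)]: least fixpoint, start Z0 = Sat((alarm ∧ empty)) = {t3, t4}, add states in Sat(empty) with every successor in Z. Already a fixed point.
Sat(A[empty U (alarm ∧ empty)]) = {t3, t4}
A[(¬empty ∨ alarm) U A[empty U (alarm ∧ empty)]]: least fixpoint, start Z0 = Sat(A[empty U (alarm ∧ empty)]) = {t3, t4}, add states in Sat(¬empty ∨ alarm) with every successor in Z. Already a fixed point.
Sat(A[(¬empty ∨ alarm) U A[empty U (alarm ∧ empty)]]) = {t3, t4}
t4 ∈ Sat(A[(¬empty ∨ alarm) U A[empty U (alarm ∧ empty)]]) = {t3, t4}, so the formula holds at t4.

Yes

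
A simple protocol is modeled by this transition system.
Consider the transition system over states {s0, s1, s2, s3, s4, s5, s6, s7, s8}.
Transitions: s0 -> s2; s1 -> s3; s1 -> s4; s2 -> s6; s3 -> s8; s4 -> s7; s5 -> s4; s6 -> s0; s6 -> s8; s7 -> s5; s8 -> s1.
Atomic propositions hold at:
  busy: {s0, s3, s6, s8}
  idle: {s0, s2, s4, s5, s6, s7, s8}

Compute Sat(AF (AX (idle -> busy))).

{s0, s2, s3, s6, s8}

Sat(idle -> busy) = {s0, s1, s3, s6, s8}
Sat(AX (idle -> busy)) = {s : every successor in {s0, s1, s3, s6, s8}} = {s2, s3, s6, s8}
AF (AX (idle -> busy)): least fixpoint, start Z0 = {s2, s3, s6, s8}, add states with every successor in Z. Z1 = {s0, s2, s3, s6, s8}; fixed.
Sat(AF (AX (idle -> busy))) = {s0, s2, s3, s6, s8}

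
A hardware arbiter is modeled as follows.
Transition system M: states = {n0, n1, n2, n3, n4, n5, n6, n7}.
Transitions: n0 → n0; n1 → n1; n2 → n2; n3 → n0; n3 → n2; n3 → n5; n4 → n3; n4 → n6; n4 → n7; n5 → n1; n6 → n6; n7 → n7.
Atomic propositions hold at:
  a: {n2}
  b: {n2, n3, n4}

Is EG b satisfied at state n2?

Yes

EG b: greatest fixpoint, start Z0 = {n2, n3, n4}, keep only states in Sat with some successor in Z. Already a fixed point.
Sat(EG b) = {n2, n3, n4}
n2 ∈ Sat(EG b) = {n2, n3, n4}, so the formula holds at n2.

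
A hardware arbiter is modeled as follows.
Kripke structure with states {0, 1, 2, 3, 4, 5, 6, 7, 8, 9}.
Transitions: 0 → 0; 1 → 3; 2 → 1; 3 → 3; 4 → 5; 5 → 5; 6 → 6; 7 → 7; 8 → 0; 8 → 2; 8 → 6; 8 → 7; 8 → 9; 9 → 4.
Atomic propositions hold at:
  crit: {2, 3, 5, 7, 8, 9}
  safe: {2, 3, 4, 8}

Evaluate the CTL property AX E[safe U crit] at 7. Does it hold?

E[safe U crit]: least fixpoint, start Z0 = Sat(crit) = {2, 3, 5, 7, 8, 9}, add states in Sat(safe) with some successor in Z. Z1 = {2, 3, 4, 5, 7, 8, 9}; fixed.
Sat(E[safe U crit]) = {2, 3, 4, 5, 7, 8, 9}
Sat(AX E[safe U crit]) = {s : every successor in {2, 3, 4, 5, 7, 8, 9}} = {1, 3, 4, 5, 7, 9}
7 ∈ Sat(AX E[safe U crit]) = {1, 3, 4, 5, 7, 9}, so the formula holds at 7.

Yes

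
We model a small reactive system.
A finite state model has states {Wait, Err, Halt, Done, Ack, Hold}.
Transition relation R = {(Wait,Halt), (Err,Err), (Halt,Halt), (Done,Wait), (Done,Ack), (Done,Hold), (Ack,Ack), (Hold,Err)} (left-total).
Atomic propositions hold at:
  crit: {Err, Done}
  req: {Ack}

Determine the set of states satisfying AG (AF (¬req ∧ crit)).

Sat(¬req) = {Wait, Err, Halt, Done, Hold}
Sat(¬req ∧ crit) = {Err, Done}
AF (¬req ∧ crit): least fixpoint, start Z0 = {Err, Done}, add states with every successor in Z. Z1 = {Err, Done, Hold}; fixed.
Sat(AF (¬req ∧ crit)) = {Err, Done, Hold}
AG (AF (¬req ∧ crit)): greatest fixpoint, start Z0 = {Err, Done, Hold}, keep only states in Sat with every successor in Z. Z1 = {Err, Hold}; fixed.
Sat(AG (AF (¬req ∧ crit))) = {Err, Hold}

{Err, Hold}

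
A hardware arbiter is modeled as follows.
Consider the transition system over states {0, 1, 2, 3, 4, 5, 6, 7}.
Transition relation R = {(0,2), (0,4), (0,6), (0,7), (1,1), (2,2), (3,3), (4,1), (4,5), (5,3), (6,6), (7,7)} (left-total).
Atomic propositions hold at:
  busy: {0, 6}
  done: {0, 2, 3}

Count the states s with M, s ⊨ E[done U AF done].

AF done: least fixpoint, start Z0 = {0, 2, 3}, add states with every successor in Z. Z1 = {0, 2, 3, 5}; fixed.
Sat(AF done) = {0, 2, 3, 5}
E[done U AF done]: least fixpoint, start Z0 = Sat(AF done) = {0, 2, 3, 5}, add states in Sat(done) with some successor in Z. Already a fixed point.
Sat(E[done U AF done]) = {0, 2, 3, 5}
|Sat(E[done U AF done])| = |{0, 2, 3, 5}| = 4.

4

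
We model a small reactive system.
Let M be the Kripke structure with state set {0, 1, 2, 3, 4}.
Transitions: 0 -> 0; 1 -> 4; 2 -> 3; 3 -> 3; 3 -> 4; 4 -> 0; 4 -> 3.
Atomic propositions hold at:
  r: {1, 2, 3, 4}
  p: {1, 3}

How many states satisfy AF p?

3

AF p: least fixpoint, start Z0 = {1, 3}, add states with every successor in Z. Z1 = {1, 2, 3}; fixed.
Sat(AF p) = {1, 2, 3}
|Sat(AF p)| = |{1, 2, 3}| = 3.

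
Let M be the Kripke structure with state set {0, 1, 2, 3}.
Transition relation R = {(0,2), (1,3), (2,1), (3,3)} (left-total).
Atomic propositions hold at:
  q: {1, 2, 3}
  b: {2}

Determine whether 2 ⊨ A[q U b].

A[q U b]: least fixpoint, start Z0 = Sat(b) = {2}, add states in Sat(q) with every successor in Z. Already a fixed point.
Sat(A[q U b]) = {2}
2 ∈ Sat(A[q U b]) = {2}, so the formula holds at 2.

Yes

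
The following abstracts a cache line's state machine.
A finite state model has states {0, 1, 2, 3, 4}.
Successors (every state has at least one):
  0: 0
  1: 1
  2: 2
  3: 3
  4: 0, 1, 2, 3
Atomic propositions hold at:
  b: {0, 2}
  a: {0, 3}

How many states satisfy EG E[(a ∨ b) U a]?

Sat(a ∨ b) = {0, 2, 3}
E[(a ∨ b) U a]: least fixpoint, start Z0 = Sat(a) = {0, 3}, add states in Sat(a ∨ b) with some successor in Z. Already a fixed point.
Sat(E[(a ∨ b) U a]) = {0, 3}
EG E[(a ∨ b) U a]: greatest fixpoint, start Z0 = {0, 3}, keep only states in Sat with some successor in Z. Already a fixed point.
Sat(EG E[(a ∨ b) U a]) = {0, 3}
|Sat(EG E[(a ∨ b) U a])| = |{0, 3}| = 2.

2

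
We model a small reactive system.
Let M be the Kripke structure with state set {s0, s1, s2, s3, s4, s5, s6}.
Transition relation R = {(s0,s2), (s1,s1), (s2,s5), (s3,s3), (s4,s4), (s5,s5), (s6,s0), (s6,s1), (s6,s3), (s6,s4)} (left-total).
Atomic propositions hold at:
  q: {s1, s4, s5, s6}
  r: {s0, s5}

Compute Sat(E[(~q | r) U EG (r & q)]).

{s0, s2, s5}

Sat(~q) = {s0, s2, s3}
Sat(~q | r) = {s0, s2, s3, s5}
Sat(r & q) = {s5}
EG (r & q): greatest fixpoint, start Z0 = {s5}, keep only states in Sat with some successor in Z. Already a fixed point.
Sat(EG (r & q)) = {s5}
E[(~q | r) U EG (r & q)]: least fixpoint, start Z0 = Sat(EG (r & q)) = {s5}, add states in Sat(~q | r) with some successor in Z. Z1 = {s2, s5}; Z2 = {s0, s2, s5}; fixed.
Sat(E[(~q | r) U EG (r & q)]) = {s0, s2, s5}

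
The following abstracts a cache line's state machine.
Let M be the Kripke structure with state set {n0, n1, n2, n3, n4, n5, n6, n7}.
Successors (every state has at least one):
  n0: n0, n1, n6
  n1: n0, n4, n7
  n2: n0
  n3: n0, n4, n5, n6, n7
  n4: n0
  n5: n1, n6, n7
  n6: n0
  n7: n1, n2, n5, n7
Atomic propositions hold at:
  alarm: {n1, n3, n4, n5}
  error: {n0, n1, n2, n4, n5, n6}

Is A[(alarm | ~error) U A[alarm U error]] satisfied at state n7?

No

Sat(~error) = {n3, n7}
Sat(alarm | ~error) = {n1, n3, n4, n5, n7}
A[alarm U error]: least fixpoint, start Z0 = Sat(error) = {n0, n1, n2, n4, n5, n6}, add states in Sat(alarm) with every successor in Z. Already a fixed point.
Sat(A[alarm U error]) = {n0, n1, n2, n4, n5, n6}
A[(alarm | ~error) U A[alarm U error]]: least fixpoint, start Z0 = Sat(A[alarm U error]) = {n0, n1, n2, n4, n5, n6}, add states in Sat(alarm | ~error) with every successor in Z. Already a fixed point.
Sat(A[(alarm | ~error) U A[alarm U error]]) = {n0, n1, n2, n4, n5, n6}
n7 ∉ Sat(A[(alarm | ~error) U A[alarm U error]]) = {n0, n1, n2, n4, n5, n6}, so the formula does not hold at n7.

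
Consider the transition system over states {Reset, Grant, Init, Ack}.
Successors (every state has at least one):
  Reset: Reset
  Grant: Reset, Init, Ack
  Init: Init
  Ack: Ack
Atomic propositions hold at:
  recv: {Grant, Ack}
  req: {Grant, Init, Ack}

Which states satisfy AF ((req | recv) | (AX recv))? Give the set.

Sat(req | recv) = {Grant, Init, Ack}
Sat(AX recv) = {s : every successor in {Grant, Ack}} = {Ack}
Sat((req | recv) | (AX recv)) = {Grant, Init, Ack}
AF ((req | recv) | (AX recv)): least fixpoint, start Z0 = {Grant, Init, Ack}, add states with every successor in Z. Already a fixed point.
Sat(AF ((req | recv) | (AX recv))) = {Grant, Init, Ack}

{Grant, Init, Ack}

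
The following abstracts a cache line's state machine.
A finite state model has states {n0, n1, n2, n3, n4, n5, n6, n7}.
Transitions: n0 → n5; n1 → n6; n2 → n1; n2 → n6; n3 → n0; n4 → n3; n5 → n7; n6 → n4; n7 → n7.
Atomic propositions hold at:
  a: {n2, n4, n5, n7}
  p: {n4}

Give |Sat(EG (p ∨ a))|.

2

Sat(p ∨ a) = {n2, n4, n5, n7}
EG (p ∨ a): greatest fixpoint, start Z0 = {n2, n4, n5, n7}, keep only states in Sat with some successor in Z. Z1 = {n5, n7}; fixed.
Sat(EG (p ∨ a)) = {n5, n7}
|Sat(EG (p ∨ a))| = |{n5, n7}| = 2.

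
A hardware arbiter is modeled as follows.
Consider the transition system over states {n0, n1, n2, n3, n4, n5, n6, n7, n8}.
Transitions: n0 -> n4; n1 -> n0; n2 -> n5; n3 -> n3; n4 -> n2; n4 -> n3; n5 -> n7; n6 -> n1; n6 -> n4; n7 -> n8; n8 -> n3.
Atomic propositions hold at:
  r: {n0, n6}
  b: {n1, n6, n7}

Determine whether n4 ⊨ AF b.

AF b: least fixpoint, start Z0 = {n1, n6, n7}, add states with every successor in Z. Z1 = {n1, n5, n6, n7}; Z2 = {n1, n2, n5, n6, n7}; fixed.
Sat(AF b) = {n1, n2, n5, n6, n7}
n4 ∉ Sat(AF b) = {n1, n2, n5, n6, n7}, so the formula does not hold at n4.

No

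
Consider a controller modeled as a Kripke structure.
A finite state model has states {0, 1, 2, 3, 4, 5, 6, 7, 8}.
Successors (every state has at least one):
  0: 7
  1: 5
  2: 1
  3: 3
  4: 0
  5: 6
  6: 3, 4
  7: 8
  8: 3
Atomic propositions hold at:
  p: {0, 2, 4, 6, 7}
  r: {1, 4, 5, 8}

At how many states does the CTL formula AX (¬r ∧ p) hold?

3

Sat(¬r) = {0, 2, 3, 6, 7}
Sat(¬r ∧ p) = {0, 2, 6, 7}
Sat(AX (¬r ∧ p)) = {s : every successor in {0, 2, 6, 7}} = {0, 4, 5}
|Sat(AX (¬r ∧ p))| = |{0, 4, 5}| = 3.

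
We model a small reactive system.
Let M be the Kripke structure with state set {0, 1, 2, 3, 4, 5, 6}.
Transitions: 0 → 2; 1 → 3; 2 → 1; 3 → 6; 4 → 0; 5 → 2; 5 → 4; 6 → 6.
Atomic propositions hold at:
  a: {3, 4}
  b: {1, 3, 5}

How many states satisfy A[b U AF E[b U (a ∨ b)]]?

6

Sat(a ∨ b) = {1, 3, 4, 5}
E[b U (a ∨ b)]: least fixpoint, start Z0 = Sat((a ∨ b)) = {1, 3, 4, 5}, add states in Sat(b) with some successor in Z. Already a fixed point.
Sat(E[b U (a ∨ b)]) = {1, 3, 4, 5}
AF E[b U (a ∨ b)]: least fixpoint, start Z0 = {1, 3, 4, 5}, add states with every successor in Z. Z1 = {1, 2, 3, 4, 5}; Z2 = {0, 1, 2, 3, 4, 5}; fixed.
Sat(AF E[b U (a ∨ b)]) = {0, 1, 2, 3, 4, 5}
A[b U AF E[b U (a ∨ b)]]: least fixpoint, start Z0 = Sat(AF E[b U (a ∨ b)]) = {0, 1, 2, 3, 4, 5}, add states in Sat(b) with every successor in Z. Already a fixed point.
Sat(A[b U AF E[b U (a ∨ b)]]) = {0, 1, 2, 3, 4, 5}
|Sat(A[b U AF E[b U (a ∨ b)]])| = |{0, 1, 2, 3, 4, 5}| = 6.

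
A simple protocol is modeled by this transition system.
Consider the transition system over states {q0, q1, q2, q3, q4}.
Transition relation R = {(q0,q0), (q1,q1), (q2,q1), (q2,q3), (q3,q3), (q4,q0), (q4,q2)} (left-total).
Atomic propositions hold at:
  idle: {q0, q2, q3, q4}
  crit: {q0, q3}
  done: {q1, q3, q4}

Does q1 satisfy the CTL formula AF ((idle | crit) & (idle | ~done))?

Sat(idle | crit) = {q0, q2, q3, q4}
Sat(~done) = {q0, q2}
Sat(idle | ~done) = {q0, q2, q3, q4}
Sat((idle | crit) & (idle | ~done)) = {q0, q2, q3, q4}
AF ((idle | crit) & (idle | ~done)): least fixpoint, start Z0 = {q0, q2, q3, q4}, add states with every successor in Z. Already a fixed point.
Sat(AF ((idle | crit) & (idle | ~done))) = {q0, q2, q3, q4}
q1 ∉ Sat(AF ((idle | crit) & (idle | ~done))) = {q0, q2, q3, q4}, so the formula does not hold at q1.

No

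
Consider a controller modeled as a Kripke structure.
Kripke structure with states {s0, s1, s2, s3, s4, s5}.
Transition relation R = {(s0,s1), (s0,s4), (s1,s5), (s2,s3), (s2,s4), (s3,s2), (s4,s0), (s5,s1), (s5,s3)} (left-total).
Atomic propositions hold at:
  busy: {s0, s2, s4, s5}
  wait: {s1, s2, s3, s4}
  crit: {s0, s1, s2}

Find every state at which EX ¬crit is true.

Sat(¬crit) = {s3, s4, s5}
Sat(EX ¬crit) = {s : some successor in {s3, s4, s5}} = {s0, s1, s2, s5}

{s0, s1, s2, s5}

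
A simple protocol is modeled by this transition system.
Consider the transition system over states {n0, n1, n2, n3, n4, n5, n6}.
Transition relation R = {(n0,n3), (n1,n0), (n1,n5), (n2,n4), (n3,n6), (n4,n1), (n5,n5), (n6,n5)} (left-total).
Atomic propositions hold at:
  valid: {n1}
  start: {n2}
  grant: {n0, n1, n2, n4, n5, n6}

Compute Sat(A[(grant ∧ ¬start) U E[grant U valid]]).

Sat(¬start) = {n0, n1, n3, n4, n5, n6}
Sat(grant ∧ ¬start) = {n0, n1, n4, n5, n6}
E[grant U valid]: least fixpoint, start Z0 = Sat(valid) = {n1}, add states in Sat(grant) with some successor in Z. Z1 = {n1, n4}; Z2 = {n1, n2, n4}; fixed.
Sat(E[grant U valid]) = {n1, n2, n4}
A[(grant ∧ ¬start) U E[grant U valid]]: least fixpoint, start Z0 = Sat(E[grant U valid]) = {n1, n2, n4}, add states in Sat(grant ∧ ¬start) with every successor in Z. Already a fixed point.
Sat(A[(grant ∧ ¬start) U E[grant U valid]]) = {n1, n2, n4}

{n1, n2, n4}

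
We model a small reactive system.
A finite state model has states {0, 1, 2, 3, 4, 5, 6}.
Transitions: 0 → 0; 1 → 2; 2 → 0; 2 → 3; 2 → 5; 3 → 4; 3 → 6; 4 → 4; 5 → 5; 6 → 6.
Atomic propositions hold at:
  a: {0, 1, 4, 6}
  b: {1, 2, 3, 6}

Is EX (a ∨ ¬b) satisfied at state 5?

Sat(¬b) = {0, 4, 5}
Sat(a ∨ ¬b) = {0, 1, 4, 5, 6}
Sat(EX (a ∨ ¬b)) = {s : some successor in {0, 1, 4, 5, 6}} = {0, 2, 3, 4, 5, 6}
5 ∈ Sat(EX (a ∨ ¬b)) = {0, 2, 3, 4, 5, 6}, so the formula holds at 5.

Yes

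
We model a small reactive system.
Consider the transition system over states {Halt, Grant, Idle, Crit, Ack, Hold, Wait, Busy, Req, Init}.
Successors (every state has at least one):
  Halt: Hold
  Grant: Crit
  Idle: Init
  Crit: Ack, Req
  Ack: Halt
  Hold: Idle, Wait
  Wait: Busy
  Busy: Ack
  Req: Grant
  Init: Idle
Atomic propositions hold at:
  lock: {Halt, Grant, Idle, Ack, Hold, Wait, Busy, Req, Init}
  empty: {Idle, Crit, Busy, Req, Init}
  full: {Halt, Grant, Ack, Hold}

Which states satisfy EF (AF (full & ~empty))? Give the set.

{Halt, Grant, Crit, Ack, Hold, Wait, Busy, Req}

Sat(~empty) = {Halt, Grant, Ack, Hold, Wait}
Sat(full & ~empty) = {Halt, Grant, Ack, Hold}
AF (full & ~empty): least fixpoint, start Z0 = {Halt, Grant, Ack, Hold}, add states with every successor in Z. Z1 = {Halt, Grant, Ack, Hold, Busy, Req}; Z2 = {Halt, Grant, Crit, Ack, Hold, Wait, Busy, Req}; fixed.
Sat(AF (full & ~empty)) = {Halt, Grant, Crit, Ack, Hold, Wait, Busy, Req}
EF (AF (full & ~empty)): least fixpoint, start Z0 = {Halt, Grant, Crit, Ack, Hold, Wait, Busy, Req}, add states with some successor in Z. Already a fixed point.
Sat(EF (AF (full & ~empty))) = {Halt, Grant, Crit, Ack, Hold, Wait, Busy, Req}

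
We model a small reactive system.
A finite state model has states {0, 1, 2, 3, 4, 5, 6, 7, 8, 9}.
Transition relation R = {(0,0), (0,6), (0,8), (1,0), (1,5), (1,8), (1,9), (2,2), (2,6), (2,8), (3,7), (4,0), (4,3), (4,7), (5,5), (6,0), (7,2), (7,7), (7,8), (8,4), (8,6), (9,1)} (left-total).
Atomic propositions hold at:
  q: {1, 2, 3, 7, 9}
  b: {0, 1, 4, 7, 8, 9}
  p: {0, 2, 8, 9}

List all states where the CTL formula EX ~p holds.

Sat(~p) = {1, 3, 4, 5, 6, 7}
Sat(EX ~p) = {s : some successor in {1, 3, 4, 5, 6, 7}} = {0, 1, 2, 3, 4, 5, 7, 8, 9}

{0, 1, 2, 3, 4, 5, 7, 8, 9}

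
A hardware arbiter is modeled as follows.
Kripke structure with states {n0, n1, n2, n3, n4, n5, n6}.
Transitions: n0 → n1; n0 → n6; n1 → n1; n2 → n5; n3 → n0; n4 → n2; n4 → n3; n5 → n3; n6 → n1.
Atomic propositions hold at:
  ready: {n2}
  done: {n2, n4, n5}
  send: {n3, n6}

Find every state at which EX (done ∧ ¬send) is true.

Sat(¬send) = {n0, n1, n2, n4, n5}
Sat(done ∧ ¬send) = {n2, n4, n5}
Sat(EX (done ∧ ¬send)) = {s : some successor in {n2, n4, n5}} = {n2, n4}

{n2, n4}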